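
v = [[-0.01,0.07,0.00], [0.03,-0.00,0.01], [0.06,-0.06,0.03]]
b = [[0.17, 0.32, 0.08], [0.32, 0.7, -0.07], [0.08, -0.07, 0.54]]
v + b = [[0.16,0.39,0.08], [0.35,0.7,-0.06], [0.14,-0.13,0.57]]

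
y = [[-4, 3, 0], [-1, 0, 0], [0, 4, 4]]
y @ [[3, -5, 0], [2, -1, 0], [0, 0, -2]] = [[-6, 17, 0], [-3, 5, 0], [8, -4, -8]]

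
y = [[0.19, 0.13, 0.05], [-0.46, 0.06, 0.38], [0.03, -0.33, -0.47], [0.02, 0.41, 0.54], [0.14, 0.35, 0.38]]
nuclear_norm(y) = 1.64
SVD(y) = [[0.09, 0.39, -0.31], [0.35, -0.84, -0.29], [-0.53, -0.02, -0.81], [0.62, 0.14, -0.23], [0.46, 0.35, -0.33]] @ diag([1.0904285481630323, 0.5507785424988166, 0.0029289031974971272]) @ [[-0.08, 0.57, 0.82], [0.93, 0.34, -0.15], [0.36, -0.75, 0.55]]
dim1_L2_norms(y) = [0.24, 0.6, 0.58, 0.68, 0.54]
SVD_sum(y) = [[-0.01, 0.06, 0.08],[-0.03, 0.22, 0.31],[0.04, -0.33, -0.47],[-0.05, 0.38, 0.55],[-0.04, 0.28, 0.41]] + [[0.20, 0.07, -0.03],[-0.43, -0.16, 0.07],[-0.01, -0.0, 0.0],[0.07, 0.03, -0.01],[0.18, 0.06, -0.03]] + [[-0.0, 0.0, -0.00], [-0.0, 0.0, -0.0], [-0.0, 0.00, -0.00], [-0.0, 0.00, -0.00], [-0.00, 0.00, -0.0]]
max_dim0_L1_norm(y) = 1.82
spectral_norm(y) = 1.09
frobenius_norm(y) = 1.22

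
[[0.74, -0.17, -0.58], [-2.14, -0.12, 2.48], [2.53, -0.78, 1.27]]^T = [[0.74,-2.14,2.53], [-0.17,-0.12,-0.78], [-0.58,2.48,1.27]]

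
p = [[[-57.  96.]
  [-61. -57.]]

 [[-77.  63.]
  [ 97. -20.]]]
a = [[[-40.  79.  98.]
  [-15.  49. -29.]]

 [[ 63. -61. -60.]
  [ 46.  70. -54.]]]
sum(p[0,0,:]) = 39.0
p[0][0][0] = -57.0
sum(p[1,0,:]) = -14.0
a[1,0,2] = -60.0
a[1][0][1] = -61.0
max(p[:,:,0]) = 97.0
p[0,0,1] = 96.0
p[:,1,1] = [-57.0, -20.0]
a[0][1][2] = -29.0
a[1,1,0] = 46.0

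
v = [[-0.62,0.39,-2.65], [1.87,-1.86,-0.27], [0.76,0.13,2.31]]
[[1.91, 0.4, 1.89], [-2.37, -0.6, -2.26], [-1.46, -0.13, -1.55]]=v@[[-0.62, 0.09, -0.73], [0.72, 0.43, 0.55], [-0.47, -0.11, -0.46]]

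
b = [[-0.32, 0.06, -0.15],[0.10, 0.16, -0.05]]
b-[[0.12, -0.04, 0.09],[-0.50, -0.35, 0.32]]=[[-0.44, 0.10, -0.24], [0.6, 0.51, -0.37]]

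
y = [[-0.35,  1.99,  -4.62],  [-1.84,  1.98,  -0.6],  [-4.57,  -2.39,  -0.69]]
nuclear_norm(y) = 12.65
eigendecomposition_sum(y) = [[-2.29+0.00j,(-0.15+0j),(-2.37-0j)],[(-0.82+0j),(-0.05+0j),(-0.85-0j)],[-2.76+0.00j,(-0.18+0j),-2.85-0.00j]] + [[(0.97+0.11j), 1.07-2.59j, (-1.13+0.67j)], [(-0.51+0.51j), 1.02+1.81j, 0.12-0.97j], [-0.91-0.14j, (-1.1+2.39j), 1.08-0.59j]] + [[0.97-0.11j,  (1.07+2.59j),  (-1.13-0.67j)],[(-0.51-0.51j),  (1.02-1.81j),  0.12+0.97j],[(-0.91+0.14j),  (-1.1-2.39j),  1.08+0.59j]]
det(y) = -58.21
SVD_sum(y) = [[-2.59,  0.32,  -2.53], [-1.36,  0.17,  -1.32], [-2.52,  0.31,  -2.46]] + [[1.97, 2.19, -1.75], [0.30, 0.33, -0.26], [-2.19, -2.43, 1.94]] + [[0.27, -0.52, -0.34], [-0.78, 1.49, 0.98], [0.14, -0.27, -0.18]]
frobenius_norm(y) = 7.76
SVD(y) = [[-0.67, 0.67, 0.32], [-0.35, 0.1, -0.93], [-0.65, -0.74, 0.17]] @ diag([5.413769444231591, 5.147159399600529, 2.0890070655237927]) @ [[0.71, -0.09, 0.7], [0.58, 0.64, -0.51], [0.4, -0.76, -0.51]]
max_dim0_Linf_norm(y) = 4.62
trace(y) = 0.94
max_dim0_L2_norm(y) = 4.94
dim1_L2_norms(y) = [5.04, 2.77, 5.2]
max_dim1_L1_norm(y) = 7.65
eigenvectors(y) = [[(0.62+0j), (0.64+0j), (0.64-0j)], [0.22+0.00j, (-0.29+0.37j), -0.29-0.37j], [0.75+0.00j, (-0.6-0.02j), (-0.6+0.02j)]]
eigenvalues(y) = [(-5.2+0j), (3.07+1.33j), (3.07-1.33j)]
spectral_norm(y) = 5.41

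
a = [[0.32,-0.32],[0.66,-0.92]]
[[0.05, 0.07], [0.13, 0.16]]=a @ [[0.07, 0.18], [-0.09, -0.05]]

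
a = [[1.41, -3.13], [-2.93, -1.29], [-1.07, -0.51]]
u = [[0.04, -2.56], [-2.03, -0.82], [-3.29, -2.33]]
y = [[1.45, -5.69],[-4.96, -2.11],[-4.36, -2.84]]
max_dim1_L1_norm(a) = 4.54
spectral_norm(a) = 3.44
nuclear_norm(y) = 13.28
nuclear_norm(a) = 6.85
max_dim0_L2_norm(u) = 3.87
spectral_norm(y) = 7.74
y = a + u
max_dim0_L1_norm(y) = 10.77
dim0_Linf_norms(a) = [2.93, 3.13]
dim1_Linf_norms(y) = [5.69, 4.96, 4.36]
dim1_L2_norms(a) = [3.43, 3.2, 1.19]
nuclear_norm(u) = 6.93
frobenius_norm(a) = 4.84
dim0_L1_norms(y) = [10.77, 10.64]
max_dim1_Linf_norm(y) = 5.69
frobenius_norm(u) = 5.25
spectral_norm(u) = 4.81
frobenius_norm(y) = 9.52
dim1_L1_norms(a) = [4.54, 4.22, 1.58]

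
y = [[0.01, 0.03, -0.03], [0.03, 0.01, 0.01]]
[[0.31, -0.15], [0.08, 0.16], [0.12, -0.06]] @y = [[-0.00, 0.01, -0.01], [0.01, 0.0, -0.00], [-0.00, 0.00, -0.0]]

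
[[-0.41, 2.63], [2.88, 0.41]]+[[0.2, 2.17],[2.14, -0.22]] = [[-0.21, 4.8], [5.02, 0.19]]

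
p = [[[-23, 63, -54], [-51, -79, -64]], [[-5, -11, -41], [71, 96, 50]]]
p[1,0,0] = -5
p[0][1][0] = -51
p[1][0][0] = -5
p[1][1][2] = 50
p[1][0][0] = -5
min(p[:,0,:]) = -54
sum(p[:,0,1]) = 52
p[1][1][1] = 96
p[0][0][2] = -54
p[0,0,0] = -23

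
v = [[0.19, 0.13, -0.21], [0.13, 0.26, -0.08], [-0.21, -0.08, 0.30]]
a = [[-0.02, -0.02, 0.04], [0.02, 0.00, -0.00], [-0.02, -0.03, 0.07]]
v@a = [[0.0, 0.00, -0.01], [0.0, -0.00, -0.0], [-0.0, -0.0, 0.01]]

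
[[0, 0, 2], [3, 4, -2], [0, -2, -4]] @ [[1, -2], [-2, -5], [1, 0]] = [[2, 0], [-7, -26], [0, 10]]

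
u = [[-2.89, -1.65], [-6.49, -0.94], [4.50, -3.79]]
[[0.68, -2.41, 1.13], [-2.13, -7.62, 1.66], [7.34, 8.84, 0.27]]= u @ [[0.52, 1.29, -0.21],[-1.32, -0.80, -0.32]]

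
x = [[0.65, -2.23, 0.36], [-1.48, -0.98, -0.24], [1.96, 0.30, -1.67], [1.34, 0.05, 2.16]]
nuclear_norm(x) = 8.07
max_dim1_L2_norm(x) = 2.59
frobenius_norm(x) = 4.68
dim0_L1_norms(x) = [5.43, 3.56, 4.43]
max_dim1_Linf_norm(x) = 2.23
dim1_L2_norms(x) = [2.35, 1.79, 2.59, 2.54]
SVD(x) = [[0.04,0.44,0.85], [0.57,-0.07,0.27], [-0.74,-0.41,0.37], [-0.35,0.79,-0.26]] @ diag([2.9043128655430284, 2.8405717964884682, 2.32673991843427]) @ [[-0.95, -0.3, 0.12], [0.23, -0.35, 0.91], [0.23, -0.88, -0.40]]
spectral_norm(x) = 2.90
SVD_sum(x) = [[-0.1, -0.03, 0.01], [-1.58, -0.51, 0.20], [2.02, 0.65, -0.25], [0.97, 0.31, -0.12]] + [[0.29, -0.45, 1.15], [-0.05, 0.07, -0.19], [-0.27, 0.42, -1.07], [0.51, -0.79, 2.04]] + [[0.46, -1.75, -0.8], [0.14, -0.55, -0.25], [0.20, -0.77, -0.35], [-0.14, 0.53, 0.24]]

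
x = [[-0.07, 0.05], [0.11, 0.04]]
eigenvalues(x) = [-0.11, 0.08]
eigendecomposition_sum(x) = [[-0.09, 0.03], [0.06, -0.02]] + [[0.02,0.02], [0.05,0.06]]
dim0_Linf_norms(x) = [0.11, 0.05]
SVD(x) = [[-0.51, 0.86], [0.86, 0.51]] @ diag([0.13062345885723486, 0.06354141953224114]) @ [[1.00, 0.07], [-0.07, 1.00]]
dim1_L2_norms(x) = [0.09, 0.12]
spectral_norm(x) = 0.13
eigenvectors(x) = [[-0.80,-0.32], [0.60,-0.95]]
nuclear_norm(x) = 0.19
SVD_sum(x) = [[-0.07, -0.0], [0.11, 0.01]] + [[-0.0, 0.05], [-0.0, 0.03]]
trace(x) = -0.03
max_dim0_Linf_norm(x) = 0.11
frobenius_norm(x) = 0.15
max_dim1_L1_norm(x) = 0.15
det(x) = -0.01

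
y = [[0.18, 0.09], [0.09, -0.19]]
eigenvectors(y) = [[0.97, -0.22], [0.22, 0.97]]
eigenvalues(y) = [0.2, -0.21]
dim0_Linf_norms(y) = [0.18, 0.19]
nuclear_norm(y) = 0.41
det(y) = -0.04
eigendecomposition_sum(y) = [[0.19, 0.04], [0.04, 0.01]] + [[-0.01,0.05], [0.05,-0.2]]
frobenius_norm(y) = 0.29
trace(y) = -0.01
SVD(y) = [[-0.22, 0.97], [0.97, 0.22]] @ diag([0.21073040611440982, 0.20073040611440984]) @ [[0.22,-0.97], [0.97,0.22]]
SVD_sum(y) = [[-0.01, 0.05], [0.05, -0.2]] + [[0.19, 0.04], [0.04, 0.01]]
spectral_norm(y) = 0.21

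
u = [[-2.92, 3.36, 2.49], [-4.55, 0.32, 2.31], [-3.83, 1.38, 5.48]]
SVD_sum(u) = [[-3.18, 1.38, 3.1], [-3.25, 1.41, 3.16], [-4.57, 1.98, 4.45]] + [[0.68, 1.86, -0.13], [-0.48, -1.32, 0.09], [-0.13, -0.36, 0.03]] + [[-0.42,0.12,-0.48],[-0.82,0.23,-0.94],[0.87,-0.25,1.01]]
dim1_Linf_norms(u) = [3.36, 4.55, 5.48]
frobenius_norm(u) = 9.94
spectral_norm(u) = 9.42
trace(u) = 2.88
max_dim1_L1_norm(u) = 10.69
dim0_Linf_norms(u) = [4.55, 3.36, 5.48]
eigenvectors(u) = [[-0.38+0.00j, -0.67+0.00j, (-0.67-0j)], [(-0.11+0j), -0.21-0.62j, (-0.21+0.62j)], [(-0.92+0j), (-0.35-0.05j), -0.35+0.05j]]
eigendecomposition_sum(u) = [[(-1.06+0j), -0.17-0.00j, (2.13+0j)], [-0.30+0.00j, -0.05-0.00j, 0.60+0.00j], [(-2.57+0j), -0.40-0.00j, 5.17+0.00j]] + [[-0.93+1.98j, (1.76+0.39j), 0.18-0.86j],[(-2.13-0.25j), (0.18+1.76j), 0.86-0.10j],[(-0.63+0.97j), 0.89+0.33j, 0.16-0.44j]] + [[-0.93-1.98j, (1.76-0.39j), 0.18+0.86j], [-2.13+0.25j, 0.18-1.76j, (0.86+0.1j)], [(-0.63-0.97j), (0.89-0.33j), 0.16+0.44j]]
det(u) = 45.66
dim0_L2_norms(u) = [6.63, 3.65, 6.45]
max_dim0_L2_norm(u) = 6.63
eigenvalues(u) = [(4.06+0j), (-0.59+3.3j), (-0.59-3.3j)]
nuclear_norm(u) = 13.85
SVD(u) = [[-0.49, -0.81, 0.33], [-0.5, 0.57, 0.65], [-0.71, 0.15, -0.69]] @ diag([9.424610495819781, 2.4644728580318334, 1.9656781359388529]) @ [[0.68, -0.3, -0.67], [-0.34, -0.94, 0.07], [-0.64, 0.18, -0.74]]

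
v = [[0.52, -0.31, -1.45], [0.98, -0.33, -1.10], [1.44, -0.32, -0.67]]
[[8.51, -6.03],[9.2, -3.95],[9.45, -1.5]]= v @[[3.78,  1.07],[-5.55,  -0.02],[-3.33,  4.55]]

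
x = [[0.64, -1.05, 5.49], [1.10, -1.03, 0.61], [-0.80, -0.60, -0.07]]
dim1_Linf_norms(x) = [5.49, 1.1, 0.8]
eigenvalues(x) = [(0.37+2.46j), (0.37-2.46j), (-1.2+0j)]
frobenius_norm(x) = 5.94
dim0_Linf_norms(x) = [1.1, 1.05, 5.49]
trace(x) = -0.46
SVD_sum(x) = [[0.81,  -1.19,  5.43], [0.14,  -0.2,  0.93], [-0.01,  0.01,  -0.05]] + [[-0.19, 0.10, 0.05], [1.1, -0.59, -0.29], [-0.34, 0.18, 0.09]] + [[0.02, 0.03, 0.0], [-0.14, -0.24, -0.03], [-0.45, -0.79, -0.11]]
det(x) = -7.44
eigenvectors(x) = [[(0.87+0j), (0.87-0j), -0.30+0.00j], [0.23-0.26j, (0.23+0.26j), (0.91+0j)], [0.34j, 0.00-0.34j, (0.27+0j)]]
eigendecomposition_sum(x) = [[0.36+1.12j, (-0.67+0.41j), 2.63-0.16j], [0.43+0.19j, -0.06+0.31j, 0.65-0.82j], [-0.44+0.14j, -0.16-0.26j, 0.07+1.03j]] + [[0.36-1.12j,-0.67-0.41j,2.63+0.16j], [(0.43-0.19j),-0.06-0.31j,0.65+0.82j], [-0.44-0.14j,(-0.16+0.26j),(0.07-1.03j)]] + [[-0.08+0.00j, 0.30-0.00j, (0.23-0j)],[(0.25-0j), (-0.92+0j), -0.69+0.00j],[(0.07-0j), (-0.27+0j), -0.21+0.00j]]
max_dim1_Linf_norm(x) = 5.49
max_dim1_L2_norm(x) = 5.63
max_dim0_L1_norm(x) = 6.17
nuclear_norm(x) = 8.02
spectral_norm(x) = 5.70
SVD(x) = [[-0.99, 0.16, -0.04], [-0.17, -0.94, 0.29], [0.01, 0.29, 0.96]] @ diag([5.704144425598178, 1.3560492062740757, 0.9612319814075425]) @ [[-0.14, 0.21, -0.97],[-0.86, 0.46, 0.23],[-0.49, -0.86, -0.11]]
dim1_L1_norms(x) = [7.18, 2.74, 1.47]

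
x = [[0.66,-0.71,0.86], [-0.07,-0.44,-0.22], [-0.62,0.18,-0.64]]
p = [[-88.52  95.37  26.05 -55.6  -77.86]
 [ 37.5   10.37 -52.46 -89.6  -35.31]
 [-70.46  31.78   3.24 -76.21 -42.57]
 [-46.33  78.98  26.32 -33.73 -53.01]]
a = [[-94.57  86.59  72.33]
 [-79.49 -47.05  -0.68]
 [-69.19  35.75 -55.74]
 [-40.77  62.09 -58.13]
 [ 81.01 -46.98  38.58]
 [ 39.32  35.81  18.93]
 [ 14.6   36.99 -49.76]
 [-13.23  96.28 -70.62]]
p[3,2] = 26.32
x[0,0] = 0.664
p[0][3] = -55.6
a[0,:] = [-94.57, 86.59, 72.33]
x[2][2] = -0.645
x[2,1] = 0.183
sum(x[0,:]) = 0.807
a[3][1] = 62.09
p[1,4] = -35.31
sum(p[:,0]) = -167.81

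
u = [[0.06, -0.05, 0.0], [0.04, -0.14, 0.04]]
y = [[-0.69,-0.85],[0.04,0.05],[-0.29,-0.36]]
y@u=[[-0.08, 0.15, -0.03], [0.0, -0.01, 0.0], [-0.03, 0.06, -0.01]]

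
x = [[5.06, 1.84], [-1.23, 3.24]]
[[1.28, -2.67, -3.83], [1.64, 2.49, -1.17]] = x @ [[0.06, -0.71, -0.55], [0.53, 0.5, -0.57]]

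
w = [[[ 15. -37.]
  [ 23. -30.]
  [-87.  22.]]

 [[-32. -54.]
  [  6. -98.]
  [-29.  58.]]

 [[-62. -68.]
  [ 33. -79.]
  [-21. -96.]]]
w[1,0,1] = -54.0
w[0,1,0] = 23.0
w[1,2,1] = 58.0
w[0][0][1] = -37.0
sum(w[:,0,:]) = -238.0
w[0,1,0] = 23.0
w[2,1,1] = -79.0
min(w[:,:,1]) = -98.0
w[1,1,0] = 6.0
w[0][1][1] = -30.0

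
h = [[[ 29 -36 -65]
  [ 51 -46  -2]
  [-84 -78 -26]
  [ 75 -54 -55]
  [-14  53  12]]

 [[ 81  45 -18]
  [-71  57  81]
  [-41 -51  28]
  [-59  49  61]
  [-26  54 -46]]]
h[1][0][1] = 45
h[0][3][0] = 75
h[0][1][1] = -46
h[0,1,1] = -46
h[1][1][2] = 81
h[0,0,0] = 29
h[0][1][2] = -2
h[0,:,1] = [-36, -46, -78, -54, 53]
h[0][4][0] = -14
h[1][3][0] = -59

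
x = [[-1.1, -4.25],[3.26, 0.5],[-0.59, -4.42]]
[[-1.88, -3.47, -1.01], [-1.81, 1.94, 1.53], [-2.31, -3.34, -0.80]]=x @[[-0.65,0.49,0.45], [0.61,0.69,0.12]]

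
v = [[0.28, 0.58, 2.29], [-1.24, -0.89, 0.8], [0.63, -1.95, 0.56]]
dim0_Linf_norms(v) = [1.24, 1.95, 2.29]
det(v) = 7.81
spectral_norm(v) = 2.52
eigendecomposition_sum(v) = [[0.90+0.00j, -0.61+0.00j, 1.15+0.00j], [-0.20-0.00j, 0.13+0.00j, (-0.25+0j)], [(0.7+0j), -0.47+0.00j, 0.89+0.00j]] + [[(-0.31+0.44j), 0.60+0.70j, 0.57-0.37j], [(-0.52-0.17j), (-0.51+0.79j), 0.53+0.45j], [-0.03-0.44j, -0.74-0.13j, (-0.17+0.53j)]] + [[(-0.31-0.44j),(0.6-0.7j),(0.57+0.37j)], [-0.52+0.17j,(-0.51-0.79j),0.53-0.45j], [(-0.03+0.44j),-0.74+0.13j,(-0.17-0.53j)]]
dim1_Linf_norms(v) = [2.29, 1.24, 1.95]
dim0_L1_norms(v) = [2.15, 3.42, 3.65]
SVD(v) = [[-0.79, -0.59, -0.19], [-0.41, 0.28, 0.87], [-0.46, 0.76, -0.46]] @ diag([2.5212166040908413, 2.184642919157187, 1.4185916082625765]) @ [[0.00, 0.32, -0.95], [-0.01, -0.95, -0.32], [-1.00, 0.01, 0.00]]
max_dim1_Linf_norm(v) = 2.29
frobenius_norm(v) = 3.63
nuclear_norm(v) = 6.12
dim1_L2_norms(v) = [2.38, 1.72, 2.12]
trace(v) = -0.05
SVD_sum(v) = [[-0.00, -0.63, 1.89], [-0.00, -0.33, 0.99], [-0.0, -0.36, 1.09]] + [[0.02, 1.21, 0.40], [-0.01, -0.58, -0.19], [-0.02, -1.58, -0.53]] + [[0.27, -0.0, -0.0], [-1.23, 0.02, 0.00], [0.65, -0.01, -0.0]]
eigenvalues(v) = [(1.93+0j), (-0.99+1.75j), (-0.99-1.75j)]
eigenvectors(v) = [[0.78+0.00j, (0.17-0.58j), 0.17+0.58j], [-0.17+0.00j, (0.62+0j), 0.62-0.00j], [(0.6+0j), (0.19+0.46j), 0.19-0.46j]]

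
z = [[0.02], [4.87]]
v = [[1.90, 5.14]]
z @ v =[[0.04, 0.10],  [9.25, 25.03]]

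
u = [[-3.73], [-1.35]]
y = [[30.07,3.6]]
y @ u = [[-117.02]]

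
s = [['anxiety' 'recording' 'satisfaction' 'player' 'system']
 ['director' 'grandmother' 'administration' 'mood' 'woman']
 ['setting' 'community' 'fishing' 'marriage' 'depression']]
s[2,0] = 'setting'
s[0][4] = 'system'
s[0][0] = 'anxiety'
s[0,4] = 'system'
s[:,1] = ['recording', 'grandmother', 'community']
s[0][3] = 'player'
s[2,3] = 'marriage'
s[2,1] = 'community'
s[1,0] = 'director'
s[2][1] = 'community'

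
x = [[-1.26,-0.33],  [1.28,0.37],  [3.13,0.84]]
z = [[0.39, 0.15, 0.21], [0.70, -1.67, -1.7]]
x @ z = [[-0.72, 0.36, 0.30], [0.76, -0.43, -0.36], [1.81, -0.93, -0.77]]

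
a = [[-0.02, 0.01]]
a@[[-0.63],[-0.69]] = [[0.01]]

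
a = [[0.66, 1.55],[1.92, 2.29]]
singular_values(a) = [3.4, 0.43]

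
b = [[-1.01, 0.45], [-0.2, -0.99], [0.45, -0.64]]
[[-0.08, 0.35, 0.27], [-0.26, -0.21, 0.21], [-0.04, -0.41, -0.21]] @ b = [[0.13,  -0.56], [0.40,  -0.04], [0.03,  0.52]]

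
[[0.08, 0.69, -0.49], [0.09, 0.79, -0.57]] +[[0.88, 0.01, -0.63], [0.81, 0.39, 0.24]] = [[0.96, 0.7, -1.12], [0.90, 1.18, -0.33]]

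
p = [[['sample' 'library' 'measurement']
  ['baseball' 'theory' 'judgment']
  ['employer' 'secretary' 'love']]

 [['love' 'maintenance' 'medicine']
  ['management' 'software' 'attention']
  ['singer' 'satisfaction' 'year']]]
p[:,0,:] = [['sample', 'library', 'measurement'], ['love', 'maintenance', 'medicine']]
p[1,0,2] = 'medicine'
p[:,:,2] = [['measurement', 'judgment', 'love'], ['medicine', 'attention', 'year']]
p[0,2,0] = 'employer'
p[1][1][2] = 'attention'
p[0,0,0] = 'sample'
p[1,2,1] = 'satisfaction'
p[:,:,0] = [['sample', 'baseball', 'employer'], ['love', 'management', 'singer']]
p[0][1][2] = 'judgment'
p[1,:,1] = ['maintenance', 'software', 'satisfaction']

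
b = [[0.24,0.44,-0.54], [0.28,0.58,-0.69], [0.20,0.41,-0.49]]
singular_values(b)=[1.37, 0.02, 0.0]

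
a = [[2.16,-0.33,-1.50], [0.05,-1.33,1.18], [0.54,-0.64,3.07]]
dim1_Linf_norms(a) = [2.16, 1.33, 3.07]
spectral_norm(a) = 3.74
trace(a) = 3.90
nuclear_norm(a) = 7.03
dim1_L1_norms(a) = [3.99, 2.56, 4.25]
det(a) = -8.38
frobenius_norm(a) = 4.51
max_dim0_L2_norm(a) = 3.61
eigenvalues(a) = [(2.53+0.87j), (2.53-0.87j), (-1.17+0j)]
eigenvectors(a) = [[0.85+0.00j,(0.85-0j),-0.15+0.00j], [-0.08-0.12j,-0.08+0.12j,-0.98+0.00j], [-0.20-0.47j,(-0.2+0.47j),-0.13+0.00j]]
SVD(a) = [[-0.44,-0.90,0.06], [0.39,-0.25,-0.89], [0.81,-0.37,0.46]] @ diag([3.744831422558401, 2.314389027030073, 0.9665614559778423]) @ [[-0.13, -0.24, 0.96], [-0.93, 0.37, -0.04], [0.35, 0.90, 0.27]]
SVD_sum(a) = [[0.22, 0.39, -1.59], [-0.19, -0.34, 1.39], [-0.4, -0.72, 2.92]] + [[1.92, -0.78, 0.07], [0.54, -0.22, 0.02], [0.79, -0.32, 0.03]] + [[0.02, 0.06, 0.02],[-0.3, -0.77, -0.23],[0.16, 0.4, 0.12]]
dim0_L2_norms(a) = [2.23, 1.51, 3.61]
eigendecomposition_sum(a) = [[(1.08+0.95j),  -0.07-0.47j,  -0.78+2.44j], [(0.04-0.24j),  (-0.06+0.05j),  (0.43-0.11j)], [0.27-0.81j,  (-0.24+0.15j),  (1.51-0.14j)]] + [[1.08-0.95j, (-0.07+0.47j), (-0.78-2.44j)], [0.04+0.24j, -0.06-0.05j, (0.43+0.11j)], [(0.27+0.81j), -0.24-0.15j, 1.51+0.14j]] + [[(-0.01-0j), (-0.19-0j), (0.05-0j)], [(-0.03-0j), (-1.2-0j), 0.32-0.00j], [(-0-0j), (-0.16-0j), (0.04-0j)]]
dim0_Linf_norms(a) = [2.16, 1.33, 3.07]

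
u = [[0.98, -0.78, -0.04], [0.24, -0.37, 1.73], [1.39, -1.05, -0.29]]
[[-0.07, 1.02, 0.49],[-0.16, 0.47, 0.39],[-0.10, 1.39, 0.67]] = u@[[-0.44,0.32,0.77], [-0.45,-0.91,0.33], [-0.13,0.03,0.19]]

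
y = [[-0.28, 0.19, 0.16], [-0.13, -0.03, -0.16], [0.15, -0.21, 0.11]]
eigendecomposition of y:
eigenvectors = [[0.07+0.00j, (-0.88+0j), (-0.88-0j)],[-0.52+0.00j, -0.39-0.19j, (-0.39+0.19j)],[(0.85+0j), (0.16-0.09j), (0.16+0.09j)]]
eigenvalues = [(0.25+0j), (-0.23+0.06j), (-0.23-0.06j)]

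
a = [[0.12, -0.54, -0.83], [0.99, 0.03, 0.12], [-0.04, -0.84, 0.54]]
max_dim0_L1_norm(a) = 1.49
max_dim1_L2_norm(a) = 1.0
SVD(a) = [[0.33, -0.59, 0.74], [0.27, -0.69, -0.67], [0.9, 0.43, -0.07]] @ diag([0.9995100199156856, 0.9989841739394643, 0.9960473584657669]) @ [[0.28, -0.93, 0.25], [-0.77, -0.06, 0.64], [-0.58, -0.36, -0.73]]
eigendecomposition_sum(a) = [[(-0.06+0.38j), -0.37-0.16j, -0.23+0.16j], [(0.4-0.04j), (-0.07+0.41j), (0.22+0.19j)], [(0.17+0.22j), (-0.26+0.12j), -0.03+0.20j]] + [[-0.06-0.38j, (-0.37+0.16j), -0.23-0.16j], [(0.4+0.04j), (-0.07-0.41j), (0.22-0.19j)], [0.17-0.22j, -0.26-0.12j, (-0.03-0.2j)]] + [[0.24+0.00j,0.19-0.00j,(-0.38+0j)], [(0.2+0j),(0.16-0j),-0.31+0.00j], [(-0.38-0j),(-0.31+0j),(0.6-0j)]]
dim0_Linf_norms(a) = [0.99, 0.84, 0.83]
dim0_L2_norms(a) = [1.0, 1.0, 1.0]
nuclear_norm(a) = 2.99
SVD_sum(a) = [[0.09, -0.31, 0.08],  [0.08, -0.26, 0.07],  [0.25, -0.84, 0.22]] + [[0.45, 0.04, -0.37], [0.53, 0.04, -0.44], [-0.33, -0.03, 0.27]] + [[-0.42, -0.27, -0.54], [0.39, 0.24, 0.49], [0.04, 0.02, 0.05]]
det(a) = 0.99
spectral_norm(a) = 1.00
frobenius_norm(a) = 1.73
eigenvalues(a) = [(-0.15+0.99j), (-0.15-0.99j), (1+0j)]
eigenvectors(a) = [[(-0.15+0.6j), (-0.15-0.6j), -0.49+0.00j], [(0.65+0j), (0.65-0j), (-0.4+0j)], [(0.24+0.38j), 0.24-0.38j, (0.78+0j)]]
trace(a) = 0.69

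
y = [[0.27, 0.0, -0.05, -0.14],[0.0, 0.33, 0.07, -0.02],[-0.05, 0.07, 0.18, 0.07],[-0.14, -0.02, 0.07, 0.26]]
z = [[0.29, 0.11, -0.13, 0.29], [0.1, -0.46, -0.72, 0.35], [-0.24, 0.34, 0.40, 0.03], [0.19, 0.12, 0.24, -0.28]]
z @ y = [[0.04, 0.02, -0.01, 0.02], [0.01, -0.21, -0.14, 0.04], [-0.09, 0.14, 0.11, 0.06], [0.08, 0.06, 0.02, -0.08]]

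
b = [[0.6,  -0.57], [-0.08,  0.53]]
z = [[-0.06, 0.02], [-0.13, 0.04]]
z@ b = [[-0.04, 0.04], [-0.08, 0.10]]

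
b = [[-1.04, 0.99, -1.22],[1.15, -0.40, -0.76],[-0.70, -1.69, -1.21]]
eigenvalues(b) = [(1.32+0j), (-1.99+0.43j), (-1.99-0.43j)]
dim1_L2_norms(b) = [1.88, 1.44, 2.19]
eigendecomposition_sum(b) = [[0.36-0.00j,(0.54-0j),-0.34+0.00j],[(0.41-0j),0.61-0.00j,(-0.38+0j)],[(-0.37+0j),(-0.56+0j),0.35+0.00j]] + [[-0.70+0.23j, (0.22-0.94j), (-0.44-0.8j)], [0.37+0.23j, -0.50+0.26j, -0.19+0.50j], [-0.16+0.61j, (-0.57-0.6j), -0.78-0.06j]] + [[(-0.7-0.23j), (0.22+0.94j), (-0.44+0.8j)], [0.37-0.23j, (-0.5-0.26j), (-0.19-0.5j)], [(-0.16-0.61j), -0.57+0.60j, (-0.78+0.06j)]]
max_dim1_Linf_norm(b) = 1.69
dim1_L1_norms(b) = [3.25, 2.31, 3.6]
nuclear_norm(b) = 5.44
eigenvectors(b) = [[0.55+0.00j, (0.7+0j), (0.7-0j)], [0.62+0.00j, (-0.27-0.31j), -0.27+0.31j], [-0.56+0.00j, (0.32-0.5j), (0.32+0.5j)]]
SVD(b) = [[0.24, 0.9, 0.37], [0.19, -0.42, 0.89], [0.95, -0.14, -0.27]] @ diag([2.259752102160845, 1.9422652591917127, 1.2415820954397623]) @ [[-0.31, -0.64, -0.70], [-0.68, 0.67, -0.31], [0.67, 0.38, -0.64]]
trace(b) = -2.65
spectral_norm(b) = 2.26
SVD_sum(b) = [[-0.17,  -0.35,  -0.38], [-0.13,  -0.28,  -0.31], [-0.66,  -1.37,  -1.51]] + [[-1.18, 1.17, -0.55], [0.54, -0.54, 0.25], [0.19, -0.19, 0.09]] + [[0.31, 0.17, -0.29],[0.74, 0.42, -0.7],[-0.23, -0.13, 0.22]]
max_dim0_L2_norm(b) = 2.0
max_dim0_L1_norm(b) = 3.19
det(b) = 5.45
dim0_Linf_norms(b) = [1.15, 1.69, 1.22]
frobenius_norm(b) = 3.23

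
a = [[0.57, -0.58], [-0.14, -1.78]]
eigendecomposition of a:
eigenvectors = [[1.00, 0.24], [-0.06, 0.97]]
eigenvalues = [0.6, -1.81]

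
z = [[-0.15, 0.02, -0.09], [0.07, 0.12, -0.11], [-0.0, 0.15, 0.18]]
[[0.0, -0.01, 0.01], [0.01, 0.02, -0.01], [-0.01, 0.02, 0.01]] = z@[[0.02, 0.05, -0.07], [0.0, 0.13, 0.01], [-0.06, 0.01, 0.03]]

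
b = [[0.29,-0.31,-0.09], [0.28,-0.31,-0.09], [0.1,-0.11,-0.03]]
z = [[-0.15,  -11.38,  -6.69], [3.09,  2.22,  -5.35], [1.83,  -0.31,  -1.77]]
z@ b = [[-3.9, 4.31, 1.24],[0.98, -1.06, -0.32],[0.27, -0.28, -0.08]]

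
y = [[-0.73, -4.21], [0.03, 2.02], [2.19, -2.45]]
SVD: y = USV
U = [[0.78,0.5], [-0.38,-0.10], [0.50,-0.86]]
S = [5.29, 2.26]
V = [[0.1, -1.00],  [-1.00, -0.10]]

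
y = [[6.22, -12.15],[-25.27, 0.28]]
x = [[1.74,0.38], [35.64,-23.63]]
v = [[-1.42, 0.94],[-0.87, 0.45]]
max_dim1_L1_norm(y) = 25.55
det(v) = 0.18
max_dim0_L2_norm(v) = 1.67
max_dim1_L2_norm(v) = 1.7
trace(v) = -0.97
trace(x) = -21.89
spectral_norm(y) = 26.27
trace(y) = 6.50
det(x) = -54.66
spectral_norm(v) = 1.96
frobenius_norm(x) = 42.80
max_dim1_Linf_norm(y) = 25.27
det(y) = -305.29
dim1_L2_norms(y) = [13.65, 25.27]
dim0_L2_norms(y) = [26.02, 12.15]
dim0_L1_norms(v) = [2.29, 1.39]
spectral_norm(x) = 42.78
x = y @ v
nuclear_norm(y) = 37.89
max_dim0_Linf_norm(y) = 25.27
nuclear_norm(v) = 2.05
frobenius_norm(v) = 1.96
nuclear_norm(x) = 44.06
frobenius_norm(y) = 28.72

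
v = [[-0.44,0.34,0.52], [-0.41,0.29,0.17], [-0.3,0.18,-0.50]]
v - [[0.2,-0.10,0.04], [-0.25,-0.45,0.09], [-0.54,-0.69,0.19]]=[[-0.64, 0.44, 0.48], [-0.16, 0.74, 0.08], [0.24, 0.87, -0.69]]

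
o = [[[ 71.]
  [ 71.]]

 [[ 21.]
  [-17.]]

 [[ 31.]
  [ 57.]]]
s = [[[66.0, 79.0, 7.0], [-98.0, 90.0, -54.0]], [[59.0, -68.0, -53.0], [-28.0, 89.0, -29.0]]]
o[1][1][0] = -17.0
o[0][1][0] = 71.0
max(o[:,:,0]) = 71.0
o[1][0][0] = 21.0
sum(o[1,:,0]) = 4.0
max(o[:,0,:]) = 71.0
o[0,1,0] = 71.0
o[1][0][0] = 21.0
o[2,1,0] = 57.0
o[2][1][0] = 57.0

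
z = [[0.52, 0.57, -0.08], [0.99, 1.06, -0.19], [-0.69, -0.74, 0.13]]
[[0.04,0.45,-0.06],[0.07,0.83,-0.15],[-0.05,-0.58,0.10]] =z @ [[0.27, -0.18, 0.03], [-0.18, 0.95, 0.01], [0.03, 0.01, 0.99]]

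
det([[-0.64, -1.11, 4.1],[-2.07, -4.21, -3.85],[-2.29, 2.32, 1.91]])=-73.963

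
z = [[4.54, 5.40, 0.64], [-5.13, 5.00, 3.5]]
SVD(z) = [[0.36, 0.93], [0.93, -0.36]] @ diag([8.11351837602224, 6.922349280551324]) @ [[-0.39, 0.81, 0.43], [0.88, 0.47, -0.09]]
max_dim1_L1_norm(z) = 13.63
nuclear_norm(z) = 15.04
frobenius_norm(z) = 10.67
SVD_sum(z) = [[-1.13, 2.34, 1.24], [-2.97, 6.16, 3.27]] + [[5.67, 3.06, -0.60], [-2.16, -1.16, 0.23]]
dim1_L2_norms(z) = [7.08, 7.97]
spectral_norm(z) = 8.11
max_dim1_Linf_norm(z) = 5.4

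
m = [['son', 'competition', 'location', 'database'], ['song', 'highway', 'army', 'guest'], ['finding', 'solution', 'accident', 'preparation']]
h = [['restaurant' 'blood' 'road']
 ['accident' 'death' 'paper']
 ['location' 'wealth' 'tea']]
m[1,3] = 'guest'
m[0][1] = 'competition'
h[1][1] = 'death'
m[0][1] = 'competition'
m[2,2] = 'accident'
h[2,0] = 'location'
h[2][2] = 'tea'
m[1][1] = 'highway'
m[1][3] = 'guest'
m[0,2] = 'location'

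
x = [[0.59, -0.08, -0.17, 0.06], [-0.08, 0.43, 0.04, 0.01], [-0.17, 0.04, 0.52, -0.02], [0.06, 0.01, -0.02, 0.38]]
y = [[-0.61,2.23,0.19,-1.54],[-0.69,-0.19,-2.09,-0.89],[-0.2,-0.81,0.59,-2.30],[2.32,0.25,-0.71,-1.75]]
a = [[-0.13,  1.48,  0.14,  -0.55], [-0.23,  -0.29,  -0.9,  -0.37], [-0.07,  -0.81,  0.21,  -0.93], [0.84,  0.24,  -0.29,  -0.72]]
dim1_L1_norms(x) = [0.9, 0.56, 0.75, 0.47]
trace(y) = -1.96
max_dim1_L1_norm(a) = 2.3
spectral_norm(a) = 1.74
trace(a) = -0.93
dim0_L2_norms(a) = [0.88, 1.73, 0.98, 1.35]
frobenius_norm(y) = 5.36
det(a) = -1.84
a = x @ y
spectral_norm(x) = 0.76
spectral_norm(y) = 3.59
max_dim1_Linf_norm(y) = 2.32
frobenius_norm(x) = 1.01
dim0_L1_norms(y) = [3.82, 3.48, 3.58, 6.48]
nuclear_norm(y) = 10.47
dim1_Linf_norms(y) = [2.23, 2.09, 2.3, 2.32]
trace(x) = 1.92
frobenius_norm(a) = 2.56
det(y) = -42.72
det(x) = 0.04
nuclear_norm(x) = 1.92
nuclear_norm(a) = 4.89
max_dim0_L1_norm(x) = 0.9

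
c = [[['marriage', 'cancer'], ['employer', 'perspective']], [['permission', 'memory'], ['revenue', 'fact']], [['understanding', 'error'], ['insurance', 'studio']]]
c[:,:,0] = [['marriage', 'employer'], ['permission', 'revenue'], ['understanding', 'insurance']]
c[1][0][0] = 'permission'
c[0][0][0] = 'marriage'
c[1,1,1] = 'fact'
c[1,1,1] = 'fact'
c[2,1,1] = 'studio'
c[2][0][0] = 'understanding'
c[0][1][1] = 'perspective'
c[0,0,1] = 'cancer'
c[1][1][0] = 'revenue'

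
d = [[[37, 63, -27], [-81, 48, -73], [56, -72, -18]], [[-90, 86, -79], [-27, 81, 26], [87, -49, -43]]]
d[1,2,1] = -49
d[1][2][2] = -43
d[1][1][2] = 26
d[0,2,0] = 56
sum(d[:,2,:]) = -39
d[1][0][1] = 86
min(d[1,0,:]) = -90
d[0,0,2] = -27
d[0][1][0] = -81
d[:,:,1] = [[63, 48, -72], [86, 81, -49]]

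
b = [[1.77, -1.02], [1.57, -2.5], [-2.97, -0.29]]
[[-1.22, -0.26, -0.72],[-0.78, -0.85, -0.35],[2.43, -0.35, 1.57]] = b @ [[-0.8, 0.08, -0.51], [-0.19, 0.39, -0.18]]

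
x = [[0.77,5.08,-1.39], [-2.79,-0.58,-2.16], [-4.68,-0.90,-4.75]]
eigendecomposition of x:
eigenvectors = [[0.15+0.00j, 0.69+0.00j, 0.69-0.00j], [(-0.4+0j), -0.28+0.30j, (-0.28-0.3j)], [(-0.9+0j), (-0.57+0.17j), (-0.57-0.17j)]]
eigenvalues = [(-4.35+0j), (-0.1+1.86j), (-0.1-1.86j)]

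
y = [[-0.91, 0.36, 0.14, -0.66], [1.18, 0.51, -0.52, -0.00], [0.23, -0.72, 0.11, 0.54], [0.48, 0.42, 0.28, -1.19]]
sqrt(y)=[[0.03+0.95j, 0.07-0.18j, (-0.04-0.07j), -0.02+0.31j], [(0.33-0.72j), 0.69+0.16j, -0.42+0.14j, -0.20+0.04j], [(-0.23-0.29j), (-0.49+0.26j), (0.3+0.29j), 0.14-0.23j], [0.04-0.34j, (0.08-0.27j), -0.05-0.23j, (-0.02+1.11j)]]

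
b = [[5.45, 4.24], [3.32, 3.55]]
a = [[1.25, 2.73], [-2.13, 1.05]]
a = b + [[-4.2, -1.51], [-5.45, -2.5]]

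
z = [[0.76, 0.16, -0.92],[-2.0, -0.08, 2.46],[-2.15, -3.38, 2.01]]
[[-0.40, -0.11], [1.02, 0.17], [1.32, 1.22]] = z@ [[-0.62, 0.10], [-0.05, -0.34], [-0.09, 0.14]]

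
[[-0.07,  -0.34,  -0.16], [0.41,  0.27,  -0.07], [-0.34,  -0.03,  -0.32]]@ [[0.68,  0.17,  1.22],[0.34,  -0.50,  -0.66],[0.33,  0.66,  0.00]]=[[-0.22, 0.05, 0.14], [0.35, -0.11, 0.32], [-0.35, -0.25, -0.4]]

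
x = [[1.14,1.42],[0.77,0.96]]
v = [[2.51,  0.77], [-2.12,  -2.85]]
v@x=[[3.45, 4.30], [-4.61, -5.75]]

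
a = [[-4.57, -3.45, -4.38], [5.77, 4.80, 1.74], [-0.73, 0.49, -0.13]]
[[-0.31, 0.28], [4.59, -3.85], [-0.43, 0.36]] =a @ [[0.93, -0.78], [0.23, -0.19], [-1.08, 0.90]]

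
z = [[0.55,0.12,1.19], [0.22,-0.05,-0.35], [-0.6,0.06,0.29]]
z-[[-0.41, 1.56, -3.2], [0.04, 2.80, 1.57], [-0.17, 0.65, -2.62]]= [[0.96, -1.44, 4.39], [0.18, -2.85, -1.92], [-0.43, -0.59, 2.91]]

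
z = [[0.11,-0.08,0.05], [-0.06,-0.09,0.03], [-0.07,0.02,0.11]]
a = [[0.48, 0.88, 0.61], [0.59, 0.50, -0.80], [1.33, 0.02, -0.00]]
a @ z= [[-0.04,-0.11,0.12], [0.09,-0.11,-0.04], [0.15,-0.11,0.07]]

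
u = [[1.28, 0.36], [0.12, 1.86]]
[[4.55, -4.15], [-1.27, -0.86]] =u @[[3.82, -3.17], [-0.93, -0.26]]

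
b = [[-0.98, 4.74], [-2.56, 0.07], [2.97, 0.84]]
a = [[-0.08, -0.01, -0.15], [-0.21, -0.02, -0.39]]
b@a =[[-0.92, -0.08, -1.70], [0.19, 0.02, 0.36], [-0.41, -0.05, -0.77]]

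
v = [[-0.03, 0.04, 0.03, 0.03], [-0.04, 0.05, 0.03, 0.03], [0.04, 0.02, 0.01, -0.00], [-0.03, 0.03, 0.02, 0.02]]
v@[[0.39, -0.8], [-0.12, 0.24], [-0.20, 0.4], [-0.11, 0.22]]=[[-0.03, 0.05],[-0.03, 0.06],[0.01, -0.02],[-0.02, 0.04]]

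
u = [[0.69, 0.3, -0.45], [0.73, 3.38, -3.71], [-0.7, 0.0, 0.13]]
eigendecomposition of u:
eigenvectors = [[0.13, -0.38, 0.11], [0.72, 0.78, 0.99], [0.68, 0.50, -0.02]]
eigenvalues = [-0.0, 0.66, 3.54]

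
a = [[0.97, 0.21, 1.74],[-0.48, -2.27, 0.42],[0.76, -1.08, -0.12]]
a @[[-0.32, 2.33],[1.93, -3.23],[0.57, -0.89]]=[[1.09, 0.03], [-3.99, 5.84], [-2.40, 5.37]]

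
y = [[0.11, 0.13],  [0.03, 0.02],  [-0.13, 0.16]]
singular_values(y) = [0.21, 0.17]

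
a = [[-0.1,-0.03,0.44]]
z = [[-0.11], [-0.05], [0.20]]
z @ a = [[0.01, 0.00, -0.05], [0.01, 0.0, -0.02], [-0.02, -0.01, 0.09]]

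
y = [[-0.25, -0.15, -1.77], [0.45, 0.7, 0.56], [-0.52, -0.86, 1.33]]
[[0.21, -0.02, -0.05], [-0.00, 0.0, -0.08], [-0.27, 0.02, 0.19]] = y @ [[0.15,0.01,-0.13],[0.01,-0.01,-0.07],[-0.14,0.01,0.05]]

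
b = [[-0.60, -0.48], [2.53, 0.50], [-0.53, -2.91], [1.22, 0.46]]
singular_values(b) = [3.54, 2.27]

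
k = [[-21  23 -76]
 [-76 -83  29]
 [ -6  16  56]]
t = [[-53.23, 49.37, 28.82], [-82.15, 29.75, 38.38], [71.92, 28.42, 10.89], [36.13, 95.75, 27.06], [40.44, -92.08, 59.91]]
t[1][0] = -82.15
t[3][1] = 95.75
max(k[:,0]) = -6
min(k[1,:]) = -83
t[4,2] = 59.91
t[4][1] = -92.08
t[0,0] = -53.23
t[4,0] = 40.44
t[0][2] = 28.82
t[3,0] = 36.13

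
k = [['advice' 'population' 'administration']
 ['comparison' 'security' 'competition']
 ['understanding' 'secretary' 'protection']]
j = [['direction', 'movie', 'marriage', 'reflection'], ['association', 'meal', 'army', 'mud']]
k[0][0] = 'advice'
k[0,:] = ['advice', 'population', 'administration']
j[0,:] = ['direction', 'movie', 'marriage', 'reflection']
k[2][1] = 'secretary'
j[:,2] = ['marriage', 'army']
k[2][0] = 'understanding'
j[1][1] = 'meal'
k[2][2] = 'protection'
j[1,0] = 'association'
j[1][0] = 'association'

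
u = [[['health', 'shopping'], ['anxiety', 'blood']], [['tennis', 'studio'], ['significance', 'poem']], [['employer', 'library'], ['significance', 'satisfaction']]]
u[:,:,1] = [['shopping', 'blood'], ['studio', 'poem'], ['library', 'satisfaction']]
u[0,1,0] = 'anxiety'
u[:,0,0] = ['health', 'tennis', 'employer']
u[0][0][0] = 'health'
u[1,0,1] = 'studio'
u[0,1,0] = 'anxiety'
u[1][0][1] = 'studio'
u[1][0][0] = 'tennis'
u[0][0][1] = 'shopping'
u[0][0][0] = 'health'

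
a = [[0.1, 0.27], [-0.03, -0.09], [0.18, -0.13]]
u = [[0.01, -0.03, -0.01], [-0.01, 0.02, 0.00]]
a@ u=[[-0.00, 0.0, -0.00], [0.00, -0.00, 0.00], [0.00, -0.01, -0.0]]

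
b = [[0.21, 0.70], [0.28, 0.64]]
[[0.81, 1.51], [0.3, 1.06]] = b @ [[-4.97, -3.69], [2.65, 3.27]]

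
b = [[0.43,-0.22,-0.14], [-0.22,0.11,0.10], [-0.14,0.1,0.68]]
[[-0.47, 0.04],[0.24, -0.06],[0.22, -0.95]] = b@[[-0.62,  -0.56], [0.88,  -0.35], [0.07,  -1.46]]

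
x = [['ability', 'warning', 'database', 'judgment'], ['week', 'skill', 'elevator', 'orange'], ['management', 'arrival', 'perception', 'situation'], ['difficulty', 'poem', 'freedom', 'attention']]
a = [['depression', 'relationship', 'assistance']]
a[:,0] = ['depression']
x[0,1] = 'warning'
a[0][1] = 'relationship'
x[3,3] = 'attention'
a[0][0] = 'depression'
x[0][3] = 'judgment'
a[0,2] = 'assistance'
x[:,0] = ['ability', 'week', 'management', 'difficulty']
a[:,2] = ['assistance']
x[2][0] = 'management'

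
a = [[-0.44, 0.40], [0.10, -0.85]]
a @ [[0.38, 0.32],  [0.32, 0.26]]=[[-0.04, -0.04], [-0.23, -0.19]]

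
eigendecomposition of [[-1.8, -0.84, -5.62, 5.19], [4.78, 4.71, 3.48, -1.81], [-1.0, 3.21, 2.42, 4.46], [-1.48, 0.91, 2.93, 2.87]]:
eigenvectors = [[(-0.15+0j), (0.73+0j), (0.37-0.26j), (0.37+0.26j)], [0.30+0.00j, -0.57+0.00j, (-0.67+0j), (-0.67-0j)], [(0.74+0j), 0.37+0.00j, (0.26+0.1j), 0.26-0.10j], [0.58+0.00j, 0.08+0.00j, (0.52+0.01j), (0.52-0.01j)]]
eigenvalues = [(7.43+0j), (-3.46+0j), (2.12+1.34j), (2.12-1.34j)]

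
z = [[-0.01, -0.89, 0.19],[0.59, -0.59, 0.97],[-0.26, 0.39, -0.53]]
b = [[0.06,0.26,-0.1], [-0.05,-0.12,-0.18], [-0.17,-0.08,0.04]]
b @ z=[[0.18,  -0.25,  0.32],  [-0.02,  0.05,  -0.03],  [-0.06,  0.21,  -0.13]]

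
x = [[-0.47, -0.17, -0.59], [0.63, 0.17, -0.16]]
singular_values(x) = [0.88, 0.53]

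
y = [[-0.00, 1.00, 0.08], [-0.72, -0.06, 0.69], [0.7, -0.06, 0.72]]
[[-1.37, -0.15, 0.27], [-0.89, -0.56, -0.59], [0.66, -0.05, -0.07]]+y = [[-1.37, 0.85, 0.35], [-1.61, -0.62, 0.10], [1.36, -0.11, 0.65]]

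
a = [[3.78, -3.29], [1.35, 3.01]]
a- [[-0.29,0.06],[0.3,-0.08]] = [[4.07, -3.35], [1.05, 3.09]]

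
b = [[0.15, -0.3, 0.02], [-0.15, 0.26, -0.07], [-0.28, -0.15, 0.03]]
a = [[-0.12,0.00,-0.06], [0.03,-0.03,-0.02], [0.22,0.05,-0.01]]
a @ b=[[-0.00, 0.04, -0.00], [0.01, -0.01, 0.0], [0.03, -0.05, 0.00]]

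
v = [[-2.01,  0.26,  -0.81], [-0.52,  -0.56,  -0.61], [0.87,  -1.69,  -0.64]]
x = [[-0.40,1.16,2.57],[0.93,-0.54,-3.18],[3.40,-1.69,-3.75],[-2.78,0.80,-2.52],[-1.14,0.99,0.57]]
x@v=[[2.44,-5.10,-2.03], [-4.36,5.92,1.61], [-9.22,8.17,0.68], [2.98,3.09,3.38], [2.27,-1.81,-0.05]]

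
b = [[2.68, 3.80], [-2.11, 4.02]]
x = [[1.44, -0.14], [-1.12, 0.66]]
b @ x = [[-0.4, 2.13], [-7.54, 2.95]]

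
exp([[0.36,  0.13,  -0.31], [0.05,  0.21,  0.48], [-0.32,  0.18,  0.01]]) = [[1.50,  0.14,  -0.35], [-0.03,  1.28,  0.54], [-0.39,  0.18,  1.11]]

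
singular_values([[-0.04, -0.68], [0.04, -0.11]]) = [0.69, 0.05]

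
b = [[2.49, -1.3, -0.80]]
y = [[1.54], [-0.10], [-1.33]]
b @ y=[[5.03]]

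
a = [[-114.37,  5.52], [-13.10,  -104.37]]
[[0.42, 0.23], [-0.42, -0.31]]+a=[[-113.95, 5.75], [-13.52, -104.68]]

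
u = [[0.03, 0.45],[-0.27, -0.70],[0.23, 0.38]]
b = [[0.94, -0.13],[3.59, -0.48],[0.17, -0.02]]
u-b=[[-0.91,0.58], [-3.86,-0.22], [0.06,0.40]]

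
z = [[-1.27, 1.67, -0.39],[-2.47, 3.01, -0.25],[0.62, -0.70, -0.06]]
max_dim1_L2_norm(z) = 3.9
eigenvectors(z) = [[0.53, 0.75, 0.73], [0.83, 0.66, 0.62], [-0.17, 0.02, 0.3]]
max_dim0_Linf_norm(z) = 3.01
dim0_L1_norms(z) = [4.36, 5.38, 0.7]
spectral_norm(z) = 4.54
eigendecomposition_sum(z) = [[-1.91, 2.17, 0.13], [-3.03, 3.45, 0.2], [0.60, -0.68, -0.04]] + [[0.63,  -0.5,  -0.51],[0.55,  -0.44,  -0.44],[0.02,  -0.01,  -0.01]] + [[0.01, -0.01, -0.01], [0.00, -0.01, -0.01], [0.0, -0.00, -0.00]]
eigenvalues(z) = [1.5, 0.18, -0.0]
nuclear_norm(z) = 4.81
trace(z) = 1.68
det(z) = -0.00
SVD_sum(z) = [[-1.33, 1.64, -0.18], [-2.45, 3.02, -0.33], [0.58, -0.72, 0.08]] + [[0.06, 0.03, -0.21], [-0.02, -0.01, 0.08], [0.04, 0.02, -0.14]] + [[0.0, 0.0, 0.0], [-0.0, -0.0, -0.0], [-0.00, -0.00, -0.00]]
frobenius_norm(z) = 4.54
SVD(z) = [[-0.47, 0.79, -0.39], [-0.86, -0.31, 0.41], [0.2, 0.52, 0.83]] @ diag([4.5363688734299314, 0.27704962676376993, 0.0009739025131842408]) @ [[0.63,-0.77,0.08], [0.28,0.12,-0.95], [-0.73,-0.62,-0.29]]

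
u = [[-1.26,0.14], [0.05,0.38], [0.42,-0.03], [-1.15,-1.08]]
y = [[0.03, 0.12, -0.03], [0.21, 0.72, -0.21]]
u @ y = [[-0.01, -0.05, 0.01], [0.08, 0.28, -0.08], [0.01, 0.03, -0.01], [-0.26, -0.92, 0.26]]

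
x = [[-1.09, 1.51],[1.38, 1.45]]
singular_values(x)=[2.12, 1.73]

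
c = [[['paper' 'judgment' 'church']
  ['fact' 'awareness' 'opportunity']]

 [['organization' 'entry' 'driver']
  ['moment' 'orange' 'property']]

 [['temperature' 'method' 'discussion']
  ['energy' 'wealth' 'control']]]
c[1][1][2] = 'property'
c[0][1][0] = 'fact'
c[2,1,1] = 'wealth'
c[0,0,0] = 'paper'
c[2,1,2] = 'control'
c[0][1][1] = 'awareness'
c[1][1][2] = 'property'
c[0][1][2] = 'opportunity'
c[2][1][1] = 'wealth'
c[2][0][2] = 'discussion'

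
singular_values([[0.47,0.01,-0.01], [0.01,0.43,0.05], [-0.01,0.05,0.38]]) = [0.47, 0.46, 0.35]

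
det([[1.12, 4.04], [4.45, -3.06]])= -21.405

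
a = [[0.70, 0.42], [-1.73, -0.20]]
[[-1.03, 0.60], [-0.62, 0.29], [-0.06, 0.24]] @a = [[-1.76, -0.55],[-0.94, -0.32],[-0.46, -0.07]]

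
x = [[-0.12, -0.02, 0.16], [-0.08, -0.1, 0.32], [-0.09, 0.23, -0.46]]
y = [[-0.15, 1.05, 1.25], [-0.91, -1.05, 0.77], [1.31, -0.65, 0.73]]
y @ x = [[-0.18, 0.19, -0.26], [0.12, 0.30, -0.84], [-0.17, 0.21, -0.33]]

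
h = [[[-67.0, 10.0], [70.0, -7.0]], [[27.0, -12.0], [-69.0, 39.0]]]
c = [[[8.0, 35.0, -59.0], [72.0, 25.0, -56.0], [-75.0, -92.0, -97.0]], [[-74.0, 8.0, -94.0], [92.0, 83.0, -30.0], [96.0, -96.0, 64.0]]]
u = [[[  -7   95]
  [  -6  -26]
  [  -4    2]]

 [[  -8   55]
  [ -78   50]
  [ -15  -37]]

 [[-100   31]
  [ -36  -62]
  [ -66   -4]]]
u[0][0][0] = -7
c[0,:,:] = [[8.0, 35.0, -59.0], [72.0, 25.0, -56.0], [-75.0, -92.0, -97.0]]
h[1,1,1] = 39.0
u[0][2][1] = 2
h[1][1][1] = 39.0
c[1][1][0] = 92.0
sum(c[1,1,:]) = 145.0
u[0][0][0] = -7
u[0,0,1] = 95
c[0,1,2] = -56.0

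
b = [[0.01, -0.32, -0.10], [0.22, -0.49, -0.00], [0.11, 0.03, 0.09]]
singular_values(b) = [0.62, 0.2, 0.0]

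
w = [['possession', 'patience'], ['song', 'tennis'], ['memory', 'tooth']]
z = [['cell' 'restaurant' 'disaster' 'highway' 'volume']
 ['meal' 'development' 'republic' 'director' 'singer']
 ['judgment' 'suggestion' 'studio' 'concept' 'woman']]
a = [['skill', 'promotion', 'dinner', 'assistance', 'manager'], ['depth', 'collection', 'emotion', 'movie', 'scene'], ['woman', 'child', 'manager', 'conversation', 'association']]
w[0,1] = 'patience'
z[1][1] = 'development'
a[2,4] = 'association'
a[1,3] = 'movie'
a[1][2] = 'emotion'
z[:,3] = ['highway', 'director', 'concept']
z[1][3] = 'director'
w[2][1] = 'tooth'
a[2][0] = 'woman'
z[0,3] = 'highway'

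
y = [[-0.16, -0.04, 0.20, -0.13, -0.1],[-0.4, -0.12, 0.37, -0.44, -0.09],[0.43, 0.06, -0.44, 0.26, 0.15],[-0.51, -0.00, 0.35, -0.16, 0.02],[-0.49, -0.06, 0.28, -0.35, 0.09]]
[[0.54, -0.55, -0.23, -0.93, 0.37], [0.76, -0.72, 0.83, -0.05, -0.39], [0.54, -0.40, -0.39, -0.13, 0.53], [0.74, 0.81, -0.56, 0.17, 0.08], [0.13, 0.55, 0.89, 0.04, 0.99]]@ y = [[0.33, 0.01, -0.22, 0.13, -0.02], [0.74, 0.13, -0.61, 0.58, 0.08], [-0.29, -0.03, 0.23, -0.16, -0.03], [-0.81, -0.17, 0.78, -0.65, -0.22], [-0.36, -0.08, 0.13, -0.38, 0.16]]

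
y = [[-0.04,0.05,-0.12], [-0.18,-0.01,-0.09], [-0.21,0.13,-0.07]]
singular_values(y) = [0.33, 0.09, 0.09]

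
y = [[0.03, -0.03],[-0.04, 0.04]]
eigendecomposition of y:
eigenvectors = [[-0.71, 0.60], [-0.71, -0.80]]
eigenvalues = [0.0, 0.07]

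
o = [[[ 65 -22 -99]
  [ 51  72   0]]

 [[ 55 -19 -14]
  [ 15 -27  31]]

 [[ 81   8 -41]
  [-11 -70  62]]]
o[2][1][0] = -11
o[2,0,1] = 8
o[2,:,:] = [[81, 8, -41], [-11, -70, 62]]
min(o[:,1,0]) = -11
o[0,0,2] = -99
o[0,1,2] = 0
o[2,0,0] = 81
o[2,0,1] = 8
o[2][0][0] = 81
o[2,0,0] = 81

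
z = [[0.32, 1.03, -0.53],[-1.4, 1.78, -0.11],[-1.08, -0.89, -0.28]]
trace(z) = 1.82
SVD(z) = [[0.35, -0.46, 0.82], [0.93, 0.28, -0.24], [-0.12, 0.84, 0.52]] @ diag([2.3842697486063456, 1.6207685935338427, 0.5567467396356814]) @ [[-0.45,0.89,-0.11], [-0.89,-0.45,-0.02], [0.06,-0.09,-0.99]]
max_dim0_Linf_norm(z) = 1.78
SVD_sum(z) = [[-0.37, 0.74, -0.09], [-0.99, 1.97, -0.24], [0.12, -0.25, 0.03]] + [[0.66,0.33,0.01], [-0.40,-0.2,-0.01], [-1.22,-0.62,-0.02]] + [[0.03, -0.04, -0.45], [-0.01, 0.01, 0.13], [0.02, -0.03, -0.29]]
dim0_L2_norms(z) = [1.8, 2.24, 0.61]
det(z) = -2.15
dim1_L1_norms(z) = [1.88, 3.29, 2.25]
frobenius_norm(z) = 2.94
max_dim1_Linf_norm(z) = 1.78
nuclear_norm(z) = 4.56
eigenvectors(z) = [[(-0.24+0.51j), -0.24-0.51j, 0.28+0.00j], [(-0.64+0j), -0.64-0.00j, 0.19+0.00j], [(0.2-0.48j), (0.2+0.48j), 0.94+0.00j]]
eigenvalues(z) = [(1.3+1.04j), (1.3-1.04j), (-0.78+0j)]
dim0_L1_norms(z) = [2.8, 3.7, 0.92]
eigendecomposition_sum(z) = [[(0.24+0.74j), (0.51-0.63j), -0.18-0.09j],[-0.64+0.60j, 0.89+0.23j, (0.01-0.22j)],[-0.25-0.68j, -0.45+0.60j, 0.17+0.08j]] + [[(0.24-0.74j),  (0.51+0.63j),  -0.18+0.09j], [(-0.64-0.6j),  0.89-0.23j,  0.01+0.22j], [(-0.25+0.68j),  -0.45-0.60j,  0.17-0.08j]] + [[-0.17-0.00j, (0.01-0j), -0.18+0.00j], [-0.12-0.00j, 0.00-0.00j, (-0.12+0j)], [(-0.58-0j), 0.02-0.00j, -0.61+0.00j]]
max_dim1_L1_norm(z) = 3.29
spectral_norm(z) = 2.38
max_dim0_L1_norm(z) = 3.7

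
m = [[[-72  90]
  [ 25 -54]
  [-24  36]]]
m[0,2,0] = -24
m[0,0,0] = -72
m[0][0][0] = -72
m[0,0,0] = -72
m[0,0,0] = -72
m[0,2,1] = 36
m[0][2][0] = -24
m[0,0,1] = 90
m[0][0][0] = -72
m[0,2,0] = -24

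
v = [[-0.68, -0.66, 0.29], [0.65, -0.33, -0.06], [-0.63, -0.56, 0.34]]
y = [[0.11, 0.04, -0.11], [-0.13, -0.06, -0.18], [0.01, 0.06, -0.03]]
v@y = [[0.01,0.03,0.18], [0.11,0.04,-0.01], [0.01,0.03,0.16]]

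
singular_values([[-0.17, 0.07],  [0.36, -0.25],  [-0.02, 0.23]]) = [0.5, 0.18]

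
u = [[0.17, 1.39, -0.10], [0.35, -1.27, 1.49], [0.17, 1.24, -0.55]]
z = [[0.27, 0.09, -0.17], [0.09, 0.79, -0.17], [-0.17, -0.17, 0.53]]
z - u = [[0.10, -1.3, -0.07], [-0.26, 2.06, -1.66], [-0.34, -1.41, 1.08]]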